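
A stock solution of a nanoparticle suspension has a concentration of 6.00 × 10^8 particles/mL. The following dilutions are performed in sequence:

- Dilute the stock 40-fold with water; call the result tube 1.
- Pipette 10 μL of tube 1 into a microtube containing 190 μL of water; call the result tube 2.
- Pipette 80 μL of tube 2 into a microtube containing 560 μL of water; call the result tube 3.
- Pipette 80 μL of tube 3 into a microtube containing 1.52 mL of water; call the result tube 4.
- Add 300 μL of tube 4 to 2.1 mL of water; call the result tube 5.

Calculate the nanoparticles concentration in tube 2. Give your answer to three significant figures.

7.50 × 10^5 particles/mL

Step 1: 40-fold → factor 40
Step 2: 10 μL + 190 μL = 200 μL total → factor 200/10 = 20
Dilution factor through tube 2 = 40 × 20 = 800
[tube 2] = 6.00 × 10^8 particles/mL / 800 = 7.50 × 10^5 particles/mL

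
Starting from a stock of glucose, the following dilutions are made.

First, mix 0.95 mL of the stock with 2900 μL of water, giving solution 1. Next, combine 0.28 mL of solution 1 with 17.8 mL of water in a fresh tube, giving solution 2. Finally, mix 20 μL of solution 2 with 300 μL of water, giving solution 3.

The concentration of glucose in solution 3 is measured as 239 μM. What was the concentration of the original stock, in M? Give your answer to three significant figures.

Step 1: 0.95 mL + 2900 μL = 3.85 mL total → factor 3.85/0.95 = 4.0526
Step 2: 0.28 mL + 17.8 mL = 18.08 mL total → factor 18.08/0.28 = 64.571
Step 3: 20 μL + 300 μL = 320 μL total → factor 320/20 = 16
Overall dilution factor = 4.0526 × 64.571 × 16 = 4186.9
Stock = 239 μM × 4186.9 = 1.001 × 10^6 μM = 1.00 M

1.00 M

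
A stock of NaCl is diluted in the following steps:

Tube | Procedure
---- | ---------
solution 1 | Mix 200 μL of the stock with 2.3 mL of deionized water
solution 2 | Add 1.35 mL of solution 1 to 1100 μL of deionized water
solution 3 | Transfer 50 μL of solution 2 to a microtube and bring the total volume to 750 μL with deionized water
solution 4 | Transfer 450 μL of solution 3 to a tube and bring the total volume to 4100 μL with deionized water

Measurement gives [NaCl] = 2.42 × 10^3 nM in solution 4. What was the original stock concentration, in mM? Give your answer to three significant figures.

7.50 mM

Step 1: 200 μL + 2.3 mL = 2500 μL total → factor 2500/200 = 12.5
Step 2: 1.35 mL + 1100 μL = 2.45 mL total → factor 2.45/1.35 = 1.8148
Step 3: 50 μL brought to 750 μL → factor 750/50 = 15
Step 4: 450 μL brought to 4100 μL → factor 4100/450 = 9.1111
Overall dilution factor = 12.5 × 1.8148 × 15 × 9.1111 = 3100.3
Stock = 2.42 × 10^3 nM × 3100.3 = 7.503 × 10^6 nM = 7.50 mM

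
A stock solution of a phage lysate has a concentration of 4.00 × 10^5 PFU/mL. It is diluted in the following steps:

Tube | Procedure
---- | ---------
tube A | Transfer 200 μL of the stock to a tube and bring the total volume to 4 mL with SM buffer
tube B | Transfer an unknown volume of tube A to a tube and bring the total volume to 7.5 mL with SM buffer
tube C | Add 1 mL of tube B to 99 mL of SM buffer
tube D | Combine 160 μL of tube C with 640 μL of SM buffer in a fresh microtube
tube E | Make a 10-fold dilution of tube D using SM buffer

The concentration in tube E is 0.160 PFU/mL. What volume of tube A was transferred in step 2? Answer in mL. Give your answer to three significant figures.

Step 1: 200 μL brought to 4 mL → factor 4000/200 = 20
Step 2: v brought to 7.5 mL → factor = 7.5 mL/v
Step 3: 1 mL + 99 mL = 100 mL total → factor 100/1 = 100
Step 4: 160 μL + 640 μL = 800 μL total → factor 800/160 = 5
Step 5: 10-fold → factor 10
Product of known-step factors = 1 × 10^5
Overall factor = 4.00 × 10^5 PFU/mL / (0.160 PFU/mL) = 2.5 × 10^6
Step-2 factor = 2.5 × 10^6 / 1 × 10^5 = 25
v = 7.5 mL / 25 = 0.300 mL

0.300 mL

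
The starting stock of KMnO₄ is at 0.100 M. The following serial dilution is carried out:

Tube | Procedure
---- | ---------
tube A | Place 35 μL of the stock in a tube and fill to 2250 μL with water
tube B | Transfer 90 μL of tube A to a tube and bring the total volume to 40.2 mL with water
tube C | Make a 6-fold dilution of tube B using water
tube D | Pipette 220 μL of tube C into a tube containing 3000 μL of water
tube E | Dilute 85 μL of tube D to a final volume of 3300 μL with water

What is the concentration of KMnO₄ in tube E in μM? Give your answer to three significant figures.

Step 1: 35 μL brought to 2250 μL → factor 2250/35 = 64.286
Step 2: 90 μL brought to 40.2 mL → factor 40200/90 = 446.67
Step 3: 6-fold → factor 6
Step 4: 220 μL + 3000 μL = 3220 μL total → factor 3220/220 = 14.636
Step 5: 85 μL brought to 3300 μL → factor 3300/85 = 38.824
Overall dilution factor = 64.286 × 446.67 × 6 × 14.636 × 38.824 = 9.7899 × 10^7
Final = 0.100 M / 9.7899 × 10^7 = 1.021 × 10^-9 M = 0.00102 μM

0.00102 μM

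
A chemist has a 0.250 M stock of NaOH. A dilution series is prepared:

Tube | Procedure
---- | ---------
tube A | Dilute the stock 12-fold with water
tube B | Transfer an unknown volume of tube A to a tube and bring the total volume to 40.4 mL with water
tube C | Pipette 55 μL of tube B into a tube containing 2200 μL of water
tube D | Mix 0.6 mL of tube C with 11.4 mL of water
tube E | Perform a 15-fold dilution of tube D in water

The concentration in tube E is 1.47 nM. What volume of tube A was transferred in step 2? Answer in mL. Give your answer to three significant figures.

Step 1: 12-fold → factor 12
Step 2: v brought to 40.4 mL → factor = 40.4 mL/v
Step 3: 55 μL + 2200 μL = 2255 μL total → factor 2255/55 = 41
Step 4: 0.6 mL + 11.4 mL = 12 mL total → factor 12/0.6 = 20
Step 5: 15-fold → factor 15
Product of known-step factors = 1.476 × 10^5
Overall factor = 0.250 M / (1.47 nM) = 1.7007 × 10^8
Step-2 factor = 1.7007 × 10^8 / 1.476 × 10^5 = 1152.2
v = 40.4 mL / 1152.2 = 0.0351 mL

0.0351 mL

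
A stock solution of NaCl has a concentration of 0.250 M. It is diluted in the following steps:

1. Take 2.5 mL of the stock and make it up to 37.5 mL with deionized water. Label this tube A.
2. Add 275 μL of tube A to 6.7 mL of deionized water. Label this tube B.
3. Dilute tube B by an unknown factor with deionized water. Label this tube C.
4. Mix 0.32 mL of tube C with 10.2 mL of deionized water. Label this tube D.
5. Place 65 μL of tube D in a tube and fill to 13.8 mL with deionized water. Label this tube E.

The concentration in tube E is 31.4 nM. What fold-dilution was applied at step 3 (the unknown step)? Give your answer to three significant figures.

3.00-fold

Step 1: 2.5 mL brought to 37.5 mL → factor 37.5/2.5 = 15
Step 2: 275 μL + 6.7 mL = 6975 μL total → factor 6975/275 = 25.364
Step 3: unknown factor x
Step 4: 0.32 mL + 10.2 mL = 10.52 mL total → factor 10.52/0.32 = 32.875
Step 5: 65 μL brought to 13.8 mL → factor 13800/65 = 212.31
Product of known-step factors = 2.6554 × 10^6
Overall factor = 0.250 M / (31.4 nM) = 7.9618 × 10^6
x = 7.9618 × 10^6 / 2.6554 × 10^6 = 3.00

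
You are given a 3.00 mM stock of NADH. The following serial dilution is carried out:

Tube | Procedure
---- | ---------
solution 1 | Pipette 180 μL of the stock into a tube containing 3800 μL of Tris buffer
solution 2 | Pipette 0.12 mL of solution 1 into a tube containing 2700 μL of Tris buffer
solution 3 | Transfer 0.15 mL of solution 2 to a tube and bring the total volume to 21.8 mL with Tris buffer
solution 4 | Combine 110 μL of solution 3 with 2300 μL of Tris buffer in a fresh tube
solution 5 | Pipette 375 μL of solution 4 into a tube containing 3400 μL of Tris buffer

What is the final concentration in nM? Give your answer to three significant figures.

Step 1: 180 μL + 3800 μL = 3980 μL total → factor 3980/180 = 22.111
Step 2: 0.12 mL + 2700 μL = 2.82 mL total → factor 2.82/0.12 = 23.5
Step 3: 0.15 mL brought to 21.8 mL → factor 21.8/0.15 = 145.33
Step 4: 110 μL + 2300 μL = 2410 μL total → factor 2410/110 = 21.909
Step 5: 375 μL + 3400 μL = 3775 μL total → factor 3775/375 = 10.067
Overall dilution factor = 22.111 × 23.5 × 145.33 × 21.909 × 10.067 = 1.6655 × 10^7
Final = 3.00 mM / 1.6655 × 10^7 = 1.801 × 10^-7 mM = 0.180 nM

0.180 nM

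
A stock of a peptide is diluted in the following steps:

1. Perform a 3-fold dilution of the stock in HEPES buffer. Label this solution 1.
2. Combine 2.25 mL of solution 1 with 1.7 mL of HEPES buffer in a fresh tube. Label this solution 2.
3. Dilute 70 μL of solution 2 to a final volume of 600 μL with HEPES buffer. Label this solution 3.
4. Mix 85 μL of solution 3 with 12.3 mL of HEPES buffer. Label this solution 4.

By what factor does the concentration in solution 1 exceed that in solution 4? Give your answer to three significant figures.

2.19 × 10^3

Step 1: 3-fold → factor 3
Step 2: 2.25 mL + 1.7 mL = 3.95 mL total → factor 3.95/2.25 = 1.7556
Step 3: 70 μL brought to 600 μL → factor 600/70 = 8.5714
Step 4: 85 μL + 12.3 mL = 12385 μL total → factor 12385/85 = 145.71
Dilution factor to solution 1 = 3; to solution 4 = 6577.6
[solution 1]/[solution 4] = (factor to solution 4)/(factor to solution 1) = 6577.6/3 = 2.19 × 10^3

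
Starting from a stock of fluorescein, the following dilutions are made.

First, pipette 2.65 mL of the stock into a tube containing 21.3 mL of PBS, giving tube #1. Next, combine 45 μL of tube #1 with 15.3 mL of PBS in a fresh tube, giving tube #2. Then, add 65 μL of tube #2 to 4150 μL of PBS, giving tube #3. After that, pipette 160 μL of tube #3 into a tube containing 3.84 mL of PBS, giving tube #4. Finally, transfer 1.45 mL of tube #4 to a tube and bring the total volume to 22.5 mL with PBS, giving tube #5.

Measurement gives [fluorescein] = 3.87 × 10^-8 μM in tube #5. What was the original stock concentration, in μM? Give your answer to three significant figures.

3.00 μM

Step 1: 2.65 mL + 21.3 mL = 23.95 mL total → factor 23.95/2.65 = 9.0377
Step 2: 45 μL + 15.3 mL = 15345 μL total → factor 15345/45 = 341
Step 3: 65 μL + 4150 μL = 4215 μL total → factor 4215/65 = 64.846
Step 4: 160 μL + 3.84 mL = 4000 μL total → factor 4000/160 = 25
Step 5: 1.45 mL brought to 22.5 mL → factor 22.5/1.45 = 15.517
Overall dilution factor = 9.0377 × 341 × 64.846 × 25 × 15.517 = 7.7527 × 10^7
Stock = 3.87 × 10^-8 μM × 7.7527 × 10^7 = 3.00 μM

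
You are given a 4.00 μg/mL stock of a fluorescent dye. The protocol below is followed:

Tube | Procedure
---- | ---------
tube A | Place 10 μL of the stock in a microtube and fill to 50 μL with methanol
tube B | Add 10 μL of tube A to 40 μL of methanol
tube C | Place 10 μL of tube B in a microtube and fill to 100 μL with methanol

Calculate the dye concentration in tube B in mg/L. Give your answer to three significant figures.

0.160 mg/L

Step 1: 10 μL brought to 50 μL → factor 50/10 = 5
Step 2: 10 μL + 40 μL = 50 μL total → factor 50/10 = 5
Dilution factor through tube B = 5 × 5 = 25
[tube B] = 4.00 μg/mL / 25 = 0.1600 μg/mL = 0.160 mg/L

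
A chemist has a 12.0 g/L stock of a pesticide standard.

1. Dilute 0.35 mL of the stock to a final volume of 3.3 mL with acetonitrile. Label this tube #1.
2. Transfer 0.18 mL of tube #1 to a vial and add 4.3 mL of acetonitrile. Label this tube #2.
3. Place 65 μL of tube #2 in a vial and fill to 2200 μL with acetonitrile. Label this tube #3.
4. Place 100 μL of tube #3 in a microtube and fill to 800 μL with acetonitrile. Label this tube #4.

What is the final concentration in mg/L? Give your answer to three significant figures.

0.189 mg/L

Step 1: 0.35 mL brought to 3.3 mL → factor 3.3/0.35 = 9.4286
Step 2: 0.18 mL + 4.3 mL = 4.48 mL total → factor 4.48/0.18 = 24.889
Step 3: 65 μL brought to 2200 μL → factor 2200/65 = 33.846
Step 4: 100 μL brought to 800 μL → factor 800/100 = 8
Overall dilution factor = 9.4286 × 24.889 × 33.846 × 8 = 63541
Final = 12.0 g/L / 63541 = 0.0001889 g/L = 0.189 mg/L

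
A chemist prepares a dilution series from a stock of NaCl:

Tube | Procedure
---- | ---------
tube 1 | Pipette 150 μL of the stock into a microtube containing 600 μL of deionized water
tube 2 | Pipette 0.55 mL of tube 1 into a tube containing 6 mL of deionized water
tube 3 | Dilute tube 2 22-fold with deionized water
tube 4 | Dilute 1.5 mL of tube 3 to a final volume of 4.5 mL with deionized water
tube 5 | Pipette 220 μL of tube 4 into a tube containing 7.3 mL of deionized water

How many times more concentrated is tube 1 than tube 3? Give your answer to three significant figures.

262

Step 1: 150 μL + 600 μL = 750 μL total → factor 750/150 = 5
Step 2: 0.55 mL + 6 mL = 6.55 mL total → factor 6.55/0.55 = 11.909
Step 3: 22-fold → factor 22
Dilution factor to tube 1 = 5; to tube 3 = 1310
[tube 1]/[tube 3] = (factor to tube 3)/(factor to tube 1) = 1310/5 = 262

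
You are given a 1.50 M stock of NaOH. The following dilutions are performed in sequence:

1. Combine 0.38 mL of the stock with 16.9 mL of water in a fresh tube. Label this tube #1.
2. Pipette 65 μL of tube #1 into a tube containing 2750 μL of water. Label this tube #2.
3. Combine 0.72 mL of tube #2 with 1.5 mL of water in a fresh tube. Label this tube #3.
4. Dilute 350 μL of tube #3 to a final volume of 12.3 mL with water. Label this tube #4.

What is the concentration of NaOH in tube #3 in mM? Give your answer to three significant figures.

Step 1: 0.38 mL + 16.9 mL = 17.28 mL total → factor 17.28/0.38 = 45.474
Step 2: 65 μL + 2750 μL = 2815 μL total → factor 2815/65 = 43.308
Step 3: 0.72 mL + 1.5 mL = 2.22 mL total → factor 2.22/0.72 = 3.0833
Dilution factor through tube #3 = 45.474 × 43.308 × 3.0833 = 6072.2
[tube #3] = 1.50 M / 6072.2 = 0.0002470 M = 0.247 mM

0.247 mM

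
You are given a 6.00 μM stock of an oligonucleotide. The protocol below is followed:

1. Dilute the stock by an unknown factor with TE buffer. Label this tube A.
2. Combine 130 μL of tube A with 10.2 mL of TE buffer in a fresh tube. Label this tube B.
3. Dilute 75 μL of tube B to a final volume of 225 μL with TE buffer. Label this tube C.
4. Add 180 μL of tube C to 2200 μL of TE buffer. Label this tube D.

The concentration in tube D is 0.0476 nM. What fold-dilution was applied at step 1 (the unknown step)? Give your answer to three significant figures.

40.0-fold

Step 1: unknown factor x
Step 2: 130 μL + 10.2 mL = 10330 μL total → factor 10330/130 = 79.462
Step 3: 75 μL brought to 225 μL → factor 225/75 = 3
Step 4: 180 μL + 2200 μL = 2380 μL total → factor 2380/180 = 13.222
Product of known-step factors = 3152
Overall factor = 6.00 μM / (0.0476 nM) = 1.2605 × 10^5
x = 1.2605 × 10^5 / 3152 = 40.0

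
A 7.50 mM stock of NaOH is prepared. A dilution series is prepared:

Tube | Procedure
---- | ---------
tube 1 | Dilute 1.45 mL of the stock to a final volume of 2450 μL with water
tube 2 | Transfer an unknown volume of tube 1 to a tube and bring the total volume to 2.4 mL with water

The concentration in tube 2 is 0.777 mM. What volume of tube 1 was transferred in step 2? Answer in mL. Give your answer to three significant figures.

0.420 mL

Step 1: 1.45 mL brought to 2450 μL → factor 2.45/1.45 = 1.6897
Step 2: v brought to 2.4 mL → factor = 2.4 mL/v
Product of known-step factors = 1.6897
Overall factor = 7.50 mM / (0.777 mM) = 9.6525
Step-2 factor = 9.6525 / 1.6897 = 5.7127
v = 2.4 mL / 5.7127 = 0.420 mL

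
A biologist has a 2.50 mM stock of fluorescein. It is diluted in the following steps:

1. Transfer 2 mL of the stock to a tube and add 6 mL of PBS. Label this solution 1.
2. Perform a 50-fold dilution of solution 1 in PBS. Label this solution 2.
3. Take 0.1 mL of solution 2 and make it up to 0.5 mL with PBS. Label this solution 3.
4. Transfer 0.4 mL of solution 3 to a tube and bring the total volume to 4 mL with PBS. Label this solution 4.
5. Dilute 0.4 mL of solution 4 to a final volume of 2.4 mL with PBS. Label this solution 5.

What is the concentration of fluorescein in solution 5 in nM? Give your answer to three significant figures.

Step 1: 2 mL + 6 mL = 8 mL total → factor 8/2 = 4
Step 2: 50-fold → factor 50
Step 3: 0.1 mL brought to 0.5 mL → factor 0.5/0.1 = 5
Step 4: 0.4 mL brought to 4 mL → factor 4/0.4 = 10
Step 5: 0.4 mL brought to 2.4 mL → factor 2.4/0.4 = 6
Overall dilution factor = 4 × 50 × 5 × 10 × 6 = 60000
Final = 2.50 mM / 60000 = 4.167 × 10^-5 mM = 41.7 nM

41.7 nM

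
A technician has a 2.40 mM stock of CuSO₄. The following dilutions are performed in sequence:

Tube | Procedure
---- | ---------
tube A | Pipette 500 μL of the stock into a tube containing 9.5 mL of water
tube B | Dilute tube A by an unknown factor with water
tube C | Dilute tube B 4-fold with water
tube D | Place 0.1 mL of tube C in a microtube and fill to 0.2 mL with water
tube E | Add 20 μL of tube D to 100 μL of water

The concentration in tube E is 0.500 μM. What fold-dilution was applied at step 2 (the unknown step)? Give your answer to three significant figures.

5.00-fold

Step 1: 500 μL + 9.5 mL = 10000 μL total → factor 10000/500 = 20
Step 2: unknown factor x
Step 3: 4-fold → factor 4
Step 4: 0.1 mL brought to 0.2 mL → factor 0.2/0.1 = 2
Step 5: 20 μL + 100 μL = 120 μL total → factor 120/20 = 6
Product of known-step factors = 960
Overall factor = 2.40 mM / (0.500 μM) = 4800
x = 4800 / 960 = 5.00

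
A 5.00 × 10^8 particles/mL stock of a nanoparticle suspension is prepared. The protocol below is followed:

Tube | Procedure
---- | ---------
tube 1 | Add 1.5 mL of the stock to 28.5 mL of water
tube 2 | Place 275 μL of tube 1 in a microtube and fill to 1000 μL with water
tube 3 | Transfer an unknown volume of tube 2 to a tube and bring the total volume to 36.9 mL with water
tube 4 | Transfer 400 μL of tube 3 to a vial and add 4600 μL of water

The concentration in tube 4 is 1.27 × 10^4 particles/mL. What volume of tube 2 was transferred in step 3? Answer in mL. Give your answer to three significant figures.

Step 1: 1.5 mL + 28.5 mL = 30 mL total → factor 30/1.5 = 20
Step 2: 275 μL brought to 1000 μL → factor 1000/275 = 3.6364
Step 3: v brought to 36.9 mL → factor = 36.9 mL/v
Step 4: 400 μL + 4600 μL = 5000 μL total → factor 5000/400 = 12.5
Product of known-step factors = 909.09
Overall factor = 5.00 × 10^8 particles/mL / (1.27 × 10^4 particles/mL) = 39370
Step-3 factor = 39370 / 909.09 = 43.307
v = 36.9 mL / 43.307 = 0.852 mL

0.852 mL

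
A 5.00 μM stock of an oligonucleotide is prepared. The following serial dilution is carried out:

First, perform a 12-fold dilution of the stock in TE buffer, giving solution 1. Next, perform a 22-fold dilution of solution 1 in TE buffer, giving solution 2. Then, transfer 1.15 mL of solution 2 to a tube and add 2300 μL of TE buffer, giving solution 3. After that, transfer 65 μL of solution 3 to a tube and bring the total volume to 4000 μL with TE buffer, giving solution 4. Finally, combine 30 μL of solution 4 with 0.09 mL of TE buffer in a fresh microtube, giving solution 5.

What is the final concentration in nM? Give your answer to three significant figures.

0.0256 nM

Step 1: 12-fold → factor 12
Step 2: 22-fold → factor 22
Step 3: 1.15 mL + 2300 μL = 3.45 mL total → factor 3.45/1.15 = 3
Step 4: 65 μL brought to 4000 μL → factor 4000/65 = 61.538
Step 5: 30 μL + 0.09 mL = 120 μL total → factor 120/30 = 4
Overall dilution factor = 12 × 22 × 3 × 61.538 × 4 = 1.9495 × 10^5
Final = 5.00 μM / 1.9495 × 10^5 = 2.565 × 10^-5 μM = 0.0256 nM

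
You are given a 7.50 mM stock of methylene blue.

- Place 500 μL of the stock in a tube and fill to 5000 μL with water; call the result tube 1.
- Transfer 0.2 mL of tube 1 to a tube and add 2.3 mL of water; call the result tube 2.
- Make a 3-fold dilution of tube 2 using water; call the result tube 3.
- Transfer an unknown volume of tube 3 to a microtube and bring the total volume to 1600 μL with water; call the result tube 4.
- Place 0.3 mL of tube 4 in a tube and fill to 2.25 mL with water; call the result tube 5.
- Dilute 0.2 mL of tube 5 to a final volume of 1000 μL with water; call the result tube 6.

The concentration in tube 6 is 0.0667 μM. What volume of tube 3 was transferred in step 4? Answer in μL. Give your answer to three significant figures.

Step 1: 500 μL brought to 5000 μL → factor 5000/500 = 10
Step 2: 0.2 mL + 2.3 mL = 2.5 mL total → factor 2.5/0.2 = 12.5
Step 3: 3-fold → factor 3
Step 4: v brought to 1600 μL → factor = 1600 μL/v
Step 5: 0.3 mL brought to 2.25 mL → factor 2.25/0.3 = 7.5
Step 6: 0.2 mL brought to 1000 μL → factor 1/0.2 = 5
Product of known-step factors = 14062
Overall factor = 7.50 mM / (0.0667 μM) = 1.1244 × 10^5
Step-4 factor = 1.1244 × 10^5 / 14062 = 7.996
v = 1600 μL / 7.996 = 200 μL

200 μL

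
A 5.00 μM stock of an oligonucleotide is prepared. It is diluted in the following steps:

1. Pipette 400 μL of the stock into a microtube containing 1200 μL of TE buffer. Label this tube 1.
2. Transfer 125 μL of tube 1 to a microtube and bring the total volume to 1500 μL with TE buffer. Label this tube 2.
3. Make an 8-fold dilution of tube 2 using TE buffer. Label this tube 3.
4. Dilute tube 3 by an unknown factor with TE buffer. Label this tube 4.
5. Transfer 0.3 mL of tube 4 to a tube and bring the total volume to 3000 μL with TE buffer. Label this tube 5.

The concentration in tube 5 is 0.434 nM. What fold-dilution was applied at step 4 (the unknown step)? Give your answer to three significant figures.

3.00-fold

Step 1: 400 μL + 1200 μL = 1600 μL total → factor 1600/400 = 4
Step 2: 125 μL brought to 1500 μL → factor 1500/125 = 12
Step 3: 8-fold → factor 8
Step 4: unknown factor x
Step 5: 0.3 mL brought to 3000 μL → factor 3/0.3 = 10
Product of known-step factors = 3840
Overall factor = 5.00 μM / (0.434 nM) = 11521
x = 11521 / 3840 = 3.00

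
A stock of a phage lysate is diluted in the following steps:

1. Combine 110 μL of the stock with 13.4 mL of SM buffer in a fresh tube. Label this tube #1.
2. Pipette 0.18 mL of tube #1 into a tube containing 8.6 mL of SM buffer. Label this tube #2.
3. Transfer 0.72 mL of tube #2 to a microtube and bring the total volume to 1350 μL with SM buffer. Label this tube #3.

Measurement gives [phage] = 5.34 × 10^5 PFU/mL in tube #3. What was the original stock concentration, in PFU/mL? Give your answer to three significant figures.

Step 1: 110 μL + 13.4 mL = 13510 μL total → factor 13510/110 = 122.82
Step 2: 0.18 mL + 8.6 mL = 8.78 mL total → factor 8.78/0.18 = 48.778
Step 3: 0.72 mL brought to 1350 μL → factor 1.35/0.72 = 1.875
Overall dilution factor = 122.82 × 48.778 × 1.875 = 11233
Stock = 5.34 × 10^5 PFU/mL × 11233 = 6.00 × 10^9 PFU/mL

6.00 × 10^9 PFU/mL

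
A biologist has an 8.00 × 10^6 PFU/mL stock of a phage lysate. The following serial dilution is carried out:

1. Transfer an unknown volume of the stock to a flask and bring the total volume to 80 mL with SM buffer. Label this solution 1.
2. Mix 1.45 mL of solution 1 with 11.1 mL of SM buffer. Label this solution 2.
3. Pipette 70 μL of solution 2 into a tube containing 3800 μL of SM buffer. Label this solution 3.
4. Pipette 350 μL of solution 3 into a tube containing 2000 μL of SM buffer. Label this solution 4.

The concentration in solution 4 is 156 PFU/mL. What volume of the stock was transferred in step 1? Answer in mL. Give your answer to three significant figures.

5.01 mL

Step 1: v brought to 80 mL → factor = 80 mL/v
Step 2: 1.45 mL + 11.1 mL = 12.55 mL total → factor 12.55/1.45 = 8.6552
Step 3: 70 μL + 3800 μL = 3870 μL total → factor 3870/70 = 55.286
Step 4: 350 μL + 2000 μL = 2350 μL total → factor 2350/350 = 6.7143
Product of known-step factors = 3212.8
Overall factor = 8.00 × 10^6 PFU/mL / (156 PFU/mL) = 51282
Step-1 factor = 51282 / 3212.8 = 15.962
v = 80 mL / 15.962 = 5.01 mL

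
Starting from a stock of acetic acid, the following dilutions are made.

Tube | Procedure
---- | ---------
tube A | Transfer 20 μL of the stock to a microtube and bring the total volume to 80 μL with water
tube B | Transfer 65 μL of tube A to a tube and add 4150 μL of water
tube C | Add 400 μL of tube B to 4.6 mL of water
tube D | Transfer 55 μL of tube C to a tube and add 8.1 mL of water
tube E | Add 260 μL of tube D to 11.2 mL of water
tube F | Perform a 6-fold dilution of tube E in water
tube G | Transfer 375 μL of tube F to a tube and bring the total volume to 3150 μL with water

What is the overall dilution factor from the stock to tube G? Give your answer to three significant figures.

Step 1: 20 μL brought to 80 μL → factor 80/20 = 4
Step 2: 65 μL + 4150 μL = 4215 μL total → factor 4215/65 = 64.846
Step 3: 400 μL + 4.6 mL = 5000 μL total → factor 5000/400 = 12.5
Step 4: 55 μL + 8.1 mL = 8155 μL total → factor 8155/55 = 148.27
Step 5: 260 μL + 11.2 mL = 11460 μL total → factor 11460/260 = 44.077
Step 6: 6-fold → factor 6
Step 7: 375 μL brought to 3150 μL → factor 3150/375 = 8.4
Overall dilution factor = 4 × 64.846 × 12.5 × 148.27 × 44.077 × 6 × 8.4 = 1.068 × 10^9

1.07 × 10^9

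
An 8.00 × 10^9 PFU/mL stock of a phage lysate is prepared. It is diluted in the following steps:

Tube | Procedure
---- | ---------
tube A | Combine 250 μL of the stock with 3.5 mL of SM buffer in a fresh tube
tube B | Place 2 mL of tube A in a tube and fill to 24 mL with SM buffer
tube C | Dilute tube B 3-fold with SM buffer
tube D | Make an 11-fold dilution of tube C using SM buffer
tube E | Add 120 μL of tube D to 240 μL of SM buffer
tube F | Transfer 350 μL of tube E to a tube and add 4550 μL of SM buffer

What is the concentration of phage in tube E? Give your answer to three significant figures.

4.49 × 10^5 PFU/mL

Step 1: 250 μL + 3.5 mL = 3750 μL total → factor 3750/250 = 15
Step 2: 2 mL brought to 24 mL → factor 24/2 = 12
Step 3: 3-fold → factor 3
Step 4: 11-fold → factor 11
Step 5: 120 μL + 240 μL = 360 μL total → factor 360/120 = 3
Dilution factor through tube E = 15 × 12 × 3 × 11 × 3 = 17820
[tube E] = 8.00 × 10^9 PFU/mL / 17820 = 4.49 × 10^5 PFU/mL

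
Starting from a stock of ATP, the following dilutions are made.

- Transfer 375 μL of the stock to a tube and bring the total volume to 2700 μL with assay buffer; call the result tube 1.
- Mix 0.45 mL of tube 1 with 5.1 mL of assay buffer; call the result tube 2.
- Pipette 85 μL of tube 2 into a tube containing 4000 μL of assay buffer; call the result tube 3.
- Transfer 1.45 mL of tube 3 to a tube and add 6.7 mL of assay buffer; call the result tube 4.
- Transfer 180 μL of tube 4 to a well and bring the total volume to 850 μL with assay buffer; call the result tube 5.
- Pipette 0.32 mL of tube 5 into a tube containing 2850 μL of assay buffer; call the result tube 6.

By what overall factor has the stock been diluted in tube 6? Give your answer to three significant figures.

1.12 × 10^6

Step 1: 375 μL brought to 2700 μL → factor 2700/375 = 7.2
Step 2: 0.45 mL + 5.1 mL = 5.55 mL total → factor 5.55/0.45 = 12.333
Step 3: 85 μL + 4000 μL = 4085 μL total → factor 4085/85 = 48.059
Step 4: 1.45 mL + 6.7 mL = 8.15 mL total → factor 8.15/1.45 = 5.6207
Step 5: 180 μL brought to 850 μL → factor 850/180 = 4.7222
Step 6: 0.32 mL + 2850 μL = 3.17 mL total → factor 3.17/0.32 = 9.9062
Overall dilution factor = 7.2 × 12.333 × 48.059 × 5.6207 × 4.7222 × 9.9062 = 1.1221 × 10^6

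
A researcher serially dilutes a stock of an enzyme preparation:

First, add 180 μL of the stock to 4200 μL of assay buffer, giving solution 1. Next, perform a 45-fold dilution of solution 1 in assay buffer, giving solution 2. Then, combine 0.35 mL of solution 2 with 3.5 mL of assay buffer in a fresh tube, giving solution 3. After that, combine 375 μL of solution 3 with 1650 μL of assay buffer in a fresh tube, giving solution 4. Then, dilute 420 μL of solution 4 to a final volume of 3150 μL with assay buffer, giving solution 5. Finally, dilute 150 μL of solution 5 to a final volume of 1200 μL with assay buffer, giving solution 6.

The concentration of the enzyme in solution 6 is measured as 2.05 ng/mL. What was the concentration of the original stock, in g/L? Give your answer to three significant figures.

Step 1: 180 μL + 4200 μL = 4380 μL total → factor 4380/180 = 24.333
Step 2: 45-fold → factor 45
Step 3: 0.35 mL + 3.5 mL = 3.85 mL total → factor 3.85/0.35 = 11
Step 4: 375 μL + 1650 μL = 2025 μL total → factor 2025/375 = 5.4
Step 5: 420 μL brought to 3150 μL → factor 3150/420 = 7.5
Step 6: 150 μL brought to 1200 μL → factor 1200/150 = 8
Overall dilution factor = 24.333 × 45 × 11 × 5.4 × 7.5 × 8 = 3.9026 × 10^6
Stock = 2.05 ng/mL × 3.9026 × 10^6 = 8.000 × 10^6 ng/mL = 8.00 g/L

8.00 g/L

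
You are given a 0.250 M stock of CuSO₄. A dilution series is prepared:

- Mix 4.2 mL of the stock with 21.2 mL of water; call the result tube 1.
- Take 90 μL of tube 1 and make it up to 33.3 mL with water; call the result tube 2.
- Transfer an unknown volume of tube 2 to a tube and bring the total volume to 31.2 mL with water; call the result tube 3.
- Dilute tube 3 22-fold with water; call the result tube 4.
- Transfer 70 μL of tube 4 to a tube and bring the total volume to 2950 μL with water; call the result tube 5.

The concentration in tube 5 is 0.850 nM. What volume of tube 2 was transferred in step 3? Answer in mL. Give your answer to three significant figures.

0.220 mL

Step 1: 4.2 mL + 21.2 mL = 25.4 mL total → factor 25.4/4.2 = 6.0476
Step 2: 90 μL brought to 33.3 mL → factor 33300/90 = 370
Step 3: v brought to 31.2 mL → factor = 31.2 mL/v
Step 4: 22-fold → factor 22
Step 5: 70 μL brought to 2950 μL → factor 2950/70 = 42.143
Product of known-step factors = 2.0746 × 10^6
Overall factor = 0.250 M / (0.850 nM) = 2.9412 × 10^8
Step-3 factor = 2.9412 × 10^8 / 2.0746 × 10^6 = 141.77
v = 31.2 mL / 141.77 = 0.220 mL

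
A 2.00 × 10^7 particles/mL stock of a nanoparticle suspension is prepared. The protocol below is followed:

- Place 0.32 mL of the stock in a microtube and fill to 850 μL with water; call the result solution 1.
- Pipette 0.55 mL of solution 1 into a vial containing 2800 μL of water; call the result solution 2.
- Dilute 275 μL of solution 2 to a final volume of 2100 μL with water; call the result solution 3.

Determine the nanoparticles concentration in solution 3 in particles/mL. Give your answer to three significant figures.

1.62 × 10^5 particles/mL

Step 1: 0.32 mL brought to 850 μL → factor 0.85/0.32 = 2.6562
Step 2: 0.55 mL + 2800 μL = 3.35 mL total → factor 3.35/0.55 = 6.0909
Step 3: 275 μL brought to 2100 μL → factor 2100/275 = 7.6364
Overall dilution factor = 2.6562 × 6.0909 × 7.6364 = 123.55
Final = 2.00 × 10^7 particles/mL / 123.55 = 1.62 × 10^5 particles/mL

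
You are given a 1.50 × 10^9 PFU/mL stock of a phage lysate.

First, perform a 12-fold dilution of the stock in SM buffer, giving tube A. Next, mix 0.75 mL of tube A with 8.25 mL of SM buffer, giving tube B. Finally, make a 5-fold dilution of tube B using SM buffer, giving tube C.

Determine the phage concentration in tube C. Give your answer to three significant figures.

2.08 × 10^6 PFU/mL

Step 1: 12-fold → factor 12
Step 2: 0.75 mL + 8.25 mL = 9 mL total → factor 9/0.75 = 12
Step 3: 5-fold → factor 5
Overall dilution factor = 12 × 12 × 5 = 720
Final = 1.50 × 10^9 PFU/mL / 720 = 2.08 × 10^6 PFU/mL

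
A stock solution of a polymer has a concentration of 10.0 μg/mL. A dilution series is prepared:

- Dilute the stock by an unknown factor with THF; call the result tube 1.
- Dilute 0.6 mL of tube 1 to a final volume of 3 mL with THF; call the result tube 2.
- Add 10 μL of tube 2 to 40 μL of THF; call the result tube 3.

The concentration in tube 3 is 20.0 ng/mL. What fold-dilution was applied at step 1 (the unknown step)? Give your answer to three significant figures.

20.0-fold

Step 1: unknown factor x
Step 2: 0.6 mL brought to 3 mL → factor 3/0.6 = 5
Step 3: 10 μL + 40 μL = 50 μL total → factor 50/10 = 5
Product of known-step factors = 25
Overall factor = 10.0 μg/mL / (20.0 ng/mL) = 500
x = 500 / 25 = 20.0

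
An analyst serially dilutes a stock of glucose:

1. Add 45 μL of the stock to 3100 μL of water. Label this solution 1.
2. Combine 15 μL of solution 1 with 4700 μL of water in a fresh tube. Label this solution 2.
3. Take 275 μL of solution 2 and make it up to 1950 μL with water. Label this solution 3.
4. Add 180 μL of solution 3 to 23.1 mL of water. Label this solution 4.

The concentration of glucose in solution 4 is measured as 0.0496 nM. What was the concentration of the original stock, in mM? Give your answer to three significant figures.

0.999 mM

Step 1: 45 μL + 3100 μL = 3145 μL total → factor 3145/45 = 69.889
Step 2: 15 μL + 4700 μL = 4715 μL total → factor 4715/15 = 314.33
Step 3: 275 μL brought to 1950 μL → factor 1950/275 = 7.0909
Step 4: 180 μL + 23.1 mL = 23280 μL total → factor 23280/180 = 129.33
Overall dilution factor = 69.889 × 314.33 × 7.0909 × 129.33 = 2.0147 × 10^7
Stock = 0.0496 nM × 2.0147 × 10^7 = 9.993 × 10^5 nM = 0.999 mM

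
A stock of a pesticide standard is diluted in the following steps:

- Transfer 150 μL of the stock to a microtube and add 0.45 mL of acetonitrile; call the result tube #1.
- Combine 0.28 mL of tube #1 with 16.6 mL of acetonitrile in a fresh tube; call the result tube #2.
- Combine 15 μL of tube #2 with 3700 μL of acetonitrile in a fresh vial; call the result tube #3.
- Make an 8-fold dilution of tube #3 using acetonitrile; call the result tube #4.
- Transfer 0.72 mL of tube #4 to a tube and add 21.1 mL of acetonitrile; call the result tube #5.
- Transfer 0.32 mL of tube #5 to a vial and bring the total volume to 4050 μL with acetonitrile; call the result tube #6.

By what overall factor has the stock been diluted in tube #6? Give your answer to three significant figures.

Step 1: 150 μL + 0.45 mL = 600 μL total → factor 600/150 = 4
Step 2: 0.28 mL + 16.6 mL = 16.88 mL total → factor 16.88/0.28 = 60.286
Step 3: 15 μL + 3700 μL = 3715 μL total → factor 3715/15 = 247.67
Step 4: 8-fold → factor 8
Step 5: 0.72 mL + 21.1 mL = 21.82 mL total → factor 21.82/0.72 = 30.306
Step 6: 0.32 mL brought to 4050 μL → factor 4.05/0.32 = 12.656
Overall dilution factor = 4 × 60.286 × 247.67 × 8 × 30.306 × 12.656 = 1.8326 × 10^8

1.83 × 10^8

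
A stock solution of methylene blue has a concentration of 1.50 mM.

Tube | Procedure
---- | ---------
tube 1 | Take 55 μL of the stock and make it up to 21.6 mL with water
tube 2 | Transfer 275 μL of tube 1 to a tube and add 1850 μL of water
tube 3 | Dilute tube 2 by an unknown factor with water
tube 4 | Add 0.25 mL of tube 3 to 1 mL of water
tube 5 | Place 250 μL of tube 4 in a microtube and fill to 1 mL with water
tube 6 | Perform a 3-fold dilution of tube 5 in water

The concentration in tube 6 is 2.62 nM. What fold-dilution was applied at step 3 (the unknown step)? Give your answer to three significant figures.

3.14-fold

Step 1: 55 μL brought to 21.6 mL → factor 21600/55 = 392.73
Step 2: 275 μL + 1850 μL = 2125 μL total → factor 2125/275 = 7.7273
Step 3: unknown factor x
Step 4: 0.25 mL + 1 mL = 1.25 mL total → factor 1.25/0.25 = 5
Step 5: 250 μL brought to 1 mL → factor 1000/250 = 4
Step 6: 3-fold → factor 3
Product of known-step factors = 1.8208 × 10^5
Overall factor = 1.50 mM / (2.62 nM) = 5.7252 × 10^5
x = 5.7252 × 10^5 / 1.8208 × 10^5 = 3.14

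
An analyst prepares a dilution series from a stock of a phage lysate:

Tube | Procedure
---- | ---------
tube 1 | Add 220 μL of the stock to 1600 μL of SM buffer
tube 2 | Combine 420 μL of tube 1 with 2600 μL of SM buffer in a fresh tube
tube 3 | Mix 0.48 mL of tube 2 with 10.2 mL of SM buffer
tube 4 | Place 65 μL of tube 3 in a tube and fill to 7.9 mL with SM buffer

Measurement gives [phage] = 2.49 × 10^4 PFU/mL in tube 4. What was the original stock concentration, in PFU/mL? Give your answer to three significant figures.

Step 1: 220 μL + 1600 μL = 1820 μL total → factor 1820/220 = 8.2727
Step 2: 420 μL + 2600 μL = 3020 μL total → factor 3020/420 = 7.1905
Step 3: 0.48 mL + 10.2 mL = 10.68 mL total → factor 10.68/0.48 = 22.25
Step 4: 65 μL brought to 7.9 mL → factor 7900/65 = 121.54
Overall dilution factor = 8.2727 × 7.1905 × 22.25 × 121.54 = 1.6086 × 10^5
Stock = 2.49 × 10^4 PFU/mL × 1.6086 × 10^5 = 4.01 × 10^9 PFU/mL

4.01 × 10^9 PFU/mL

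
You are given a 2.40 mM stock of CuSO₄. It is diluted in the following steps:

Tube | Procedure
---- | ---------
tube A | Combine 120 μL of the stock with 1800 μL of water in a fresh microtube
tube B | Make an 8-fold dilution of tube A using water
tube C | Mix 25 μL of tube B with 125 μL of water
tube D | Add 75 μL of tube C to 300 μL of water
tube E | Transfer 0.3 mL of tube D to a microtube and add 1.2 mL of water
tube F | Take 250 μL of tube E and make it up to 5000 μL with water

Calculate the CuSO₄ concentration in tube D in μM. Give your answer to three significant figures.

0.625 μM

Step 1: 120 μL + 1800 μL = 1920 μL total → factor 1920/120 = 16
Step 2: 8-fold → factor 8
Step 3: 25 μL + 125 μL = 150 μL total → factor 150/25 = 6
Step 4: 75 μL + 300 μL = 375 μL total → factor 375/75 = 5
Dilution factor through tube D = 16 × 8 × 6 × 5 = 3840
[tube D] = 2.40 mM / 3840 = 0.0006250 mM = 0.625 μM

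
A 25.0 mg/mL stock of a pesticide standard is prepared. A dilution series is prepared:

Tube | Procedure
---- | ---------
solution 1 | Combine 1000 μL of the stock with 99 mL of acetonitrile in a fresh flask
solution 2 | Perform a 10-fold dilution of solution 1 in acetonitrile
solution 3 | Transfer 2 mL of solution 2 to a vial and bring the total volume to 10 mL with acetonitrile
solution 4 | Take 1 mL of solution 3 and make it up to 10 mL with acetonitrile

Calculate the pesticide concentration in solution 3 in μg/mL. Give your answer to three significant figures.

5.00 μg/mL

Step 1: 1000 μL + 99 mL = 1 × 10^5 μL total → factor 1 × 10^5/1000 = 100
Step 2: 10-fold → factor 10
Step 3: 2 mL brought to 10 mL → factor 10/2 = 5
Dilution factor through solution 3 = 100 × 10 × 5 = 5000
[solution 3] = 25.0 mg/mL / 5000 = 0.005000 mg/mL = 5.00 μg/mL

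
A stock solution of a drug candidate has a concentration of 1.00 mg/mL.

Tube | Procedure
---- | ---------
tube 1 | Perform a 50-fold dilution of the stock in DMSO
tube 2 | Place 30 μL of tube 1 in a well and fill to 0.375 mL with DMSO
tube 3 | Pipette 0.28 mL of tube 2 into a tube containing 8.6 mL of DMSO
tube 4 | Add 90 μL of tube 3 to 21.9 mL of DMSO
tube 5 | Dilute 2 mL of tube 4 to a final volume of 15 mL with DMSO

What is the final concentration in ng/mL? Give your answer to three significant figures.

Step 1: 50-fold → factor 50
Step 2: 30 μL brought to 0.375 mL → factor 375/30 = 12.5
Step 3: 0.28 mL + 8.6 mL = 8.88 mL total → factor 8.88/0.28 = 31.714
Step 4: 90 μL + 21.9 mL = 21990 μL total → factor 21990/90 = 244.33
Step 5: 2 mL brought to 15 mL → factor 15/2 = 7.5
Overall dilution factor = 50 × 12.5 × 31.714 × 244.33 × 7.5 = 3.6323 × 10^7
Final = 1.00 mg/mL / 3.6323 × 10^7 = 2.753 × 10^-8 mg/mL = 0.0275 ng/mL

0.0275 ng/mL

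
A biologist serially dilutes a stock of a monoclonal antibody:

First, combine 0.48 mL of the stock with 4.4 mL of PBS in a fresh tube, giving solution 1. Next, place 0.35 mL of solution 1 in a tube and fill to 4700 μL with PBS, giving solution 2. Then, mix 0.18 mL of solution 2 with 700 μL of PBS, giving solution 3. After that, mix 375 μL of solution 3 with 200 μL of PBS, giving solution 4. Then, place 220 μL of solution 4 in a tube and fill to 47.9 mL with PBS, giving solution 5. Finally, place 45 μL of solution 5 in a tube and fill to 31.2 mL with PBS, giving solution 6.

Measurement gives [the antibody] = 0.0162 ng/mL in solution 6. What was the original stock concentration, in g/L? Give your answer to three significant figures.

Step 1: 0.48 mL + 4.4 mL = 4.88 mL total → factor 4.88/0.48 = 10.167
Step 2: 0.35 mL brought to 4700 μL → factor 4.7/0.35 = 13.429
Step 3: 0.18 mL + 700 μL = 0.88 mL total → factor 0.88/0.18 = 4.8889
Step 4: 375 μL + 200 μL = 575 μL total → factor 575/375 = 1.5333
Step 5: 220 μL brought to 47.9 mL → factor 47900/220 = 217.73
Step 6: 45 μL brought to 31.2 mL → factor 31200/45 = 693.33
Overall dilution factor = 10.167 × 13.429 × 4.8889 × 1.5333 × 217.73 × 693.33 = 1.5449 × 10^8
Stock = 0.0162 ng/mL × 1.5449 × 10^8 = 2.503 × 10^6 ng/mL = 2.50 g/L

2.50 g/L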